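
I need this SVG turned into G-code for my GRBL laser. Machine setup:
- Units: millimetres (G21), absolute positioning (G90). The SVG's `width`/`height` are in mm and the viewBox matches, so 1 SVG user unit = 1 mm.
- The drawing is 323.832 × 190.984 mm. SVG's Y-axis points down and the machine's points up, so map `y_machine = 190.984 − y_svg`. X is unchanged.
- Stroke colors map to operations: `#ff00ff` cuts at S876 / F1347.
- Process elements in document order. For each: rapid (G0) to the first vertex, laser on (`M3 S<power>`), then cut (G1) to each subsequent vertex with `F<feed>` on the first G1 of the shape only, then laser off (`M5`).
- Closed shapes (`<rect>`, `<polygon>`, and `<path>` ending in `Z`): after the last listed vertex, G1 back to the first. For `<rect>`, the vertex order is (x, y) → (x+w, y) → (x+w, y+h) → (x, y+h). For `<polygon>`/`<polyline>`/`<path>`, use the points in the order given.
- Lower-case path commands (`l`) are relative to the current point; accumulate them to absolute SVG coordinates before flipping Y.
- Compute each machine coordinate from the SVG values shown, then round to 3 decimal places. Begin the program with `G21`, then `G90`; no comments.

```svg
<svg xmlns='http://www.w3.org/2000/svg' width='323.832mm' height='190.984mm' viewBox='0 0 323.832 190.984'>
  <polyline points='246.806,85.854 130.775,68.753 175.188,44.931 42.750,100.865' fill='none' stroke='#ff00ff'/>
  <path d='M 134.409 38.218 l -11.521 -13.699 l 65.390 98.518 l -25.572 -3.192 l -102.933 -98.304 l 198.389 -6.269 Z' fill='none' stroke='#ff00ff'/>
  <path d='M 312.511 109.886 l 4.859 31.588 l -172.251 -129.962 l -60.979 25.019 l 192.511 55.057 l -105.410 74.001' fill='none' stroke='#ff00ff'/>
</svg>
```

G21
G90
G0 X246.806 Y105.130
M3 S876
G1 X130.775 Y122.231 F1347
G1 X175.188 Y146.053
G1 X42.750 Y90.119
M5
G0 X134.409 Y152.766
M3 S876
G1 X122.888 Y166.465 F1347
G1 X188.278 Y67.947
G1 X162.706 Y71.139
G1 X59.773 Y169.443
G1 X258.162 Y175.712
G1 X134.409 Y152.766
M5
G0 X312.511 Y81.098
M3 S876
G1 X317.370 Y49.510 F1347
G1 X145.119 Y179.472
G1 X84.140 Y154.453
G1 X276.651 Y99.396
G1 X171.241 Y25.395
M5

1 u = 1 mm; y_m = 190.984 − y.

[1] `<polyline>` open polyline, #ff00ff→cut S876 F1347: (246.806,105.130) → (130.775,122.231) → (175.188,146.053) → (42.750,90.119)

[2] `<path>` closed polygon, #ff00ff→cut S876 F1347: (134.409,152.766) → (122.888,166.465) → (188.278,67.947) → (162.706,71.139) → (59.773,169.443) → (258.162,175.712) → (134.409,152.766) (closed)

[3] `<path>` open polyline, #ff00ff→cut S876 F1347: (312.511,81.098) → (317.370,49.510) → (145.119,179.472) → (84.140,154.453) → (276.651,99.396) → (171.241,25.395)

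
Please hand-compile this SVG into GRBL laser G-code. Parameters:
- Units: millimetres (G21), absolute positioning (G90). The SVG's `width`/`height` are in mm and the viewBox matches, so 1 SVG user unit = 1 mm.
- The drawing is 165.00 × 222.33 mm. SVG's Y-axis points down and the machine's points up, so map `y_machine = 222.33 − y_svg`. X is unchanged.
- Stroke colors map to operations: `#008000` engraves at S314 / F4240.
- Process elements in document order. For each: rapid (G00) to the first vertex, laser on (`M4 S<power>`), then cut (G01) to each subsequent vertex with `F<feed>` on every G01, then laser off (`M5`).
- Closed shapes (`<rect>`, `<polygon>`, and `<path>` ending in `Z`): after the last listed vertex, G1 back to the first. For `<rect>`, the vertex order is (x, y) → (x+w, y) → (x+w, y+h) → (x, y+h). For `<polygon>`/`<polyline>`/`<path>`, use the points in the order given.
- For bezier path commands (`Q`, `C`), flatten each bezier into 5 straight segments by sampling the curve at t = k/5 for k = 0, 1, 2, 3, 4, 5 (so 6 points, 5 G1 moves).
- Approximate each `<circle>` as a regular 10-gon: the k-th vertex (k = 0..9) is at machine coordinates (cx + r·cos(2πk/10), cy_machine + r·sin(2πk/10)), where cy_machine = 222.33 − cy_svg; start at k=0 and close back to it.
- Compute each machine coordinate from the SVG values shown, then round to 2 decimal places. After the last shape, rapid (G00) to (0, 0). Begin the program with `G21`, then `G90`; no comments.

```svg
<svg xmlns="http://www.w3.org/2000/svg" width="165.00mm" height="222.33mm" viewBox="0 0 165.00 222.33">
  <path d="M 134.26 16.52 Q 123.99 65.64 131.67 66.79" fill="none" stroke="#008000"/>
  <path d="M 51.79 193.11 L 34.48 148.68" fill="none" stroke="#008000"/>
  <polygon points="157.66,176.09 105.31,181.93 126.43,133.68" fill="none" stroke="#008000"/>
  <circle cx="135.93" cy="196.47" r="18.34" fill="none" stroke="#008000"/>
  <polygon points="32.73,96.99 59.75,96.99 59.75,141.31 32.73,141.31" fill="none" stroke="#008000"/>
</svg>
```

G21
G90
G00 X134.26 Y205.81
M4 S314
G01 X130.87 Y188.08 F4240
G01 X128.92 Y174.19 F4240
G01 X128.40 Y164.14 F4240
G01 X129.32 Y157.92 F4240
G01 X131.67 Y155.54 F4240
M5
G00 X51.79 Y29.22
M4 S314
G01 X34.48 Y73.65 F4240
M5
G00 X157.66 Y46.24
M4 S314
G01 X105.31 Y40.40 F4240
G01 X126.43 Y88.65 F4240
G01 X157.66 Y46.24 F4240
M5
G00 X154.27 Y25.86
M4 S314
G01 X150.77 Y36.64 F4240
G01 X141.60 Y43.30 F4240
G01 X130.26 Y43.30 F4240
G01 X121.09 Y36.64 F4240
G01 X117.59 Y25.86 F4240
G01 X121.09 Y15.08 F4240
G01 X130.26 Y8.42 F4240
G01 X141.60 Y8.42 F4240
G01 X150.77 Y15.08 F4240
G01 X154.27 Y25.86 F4240
M5
G00 X32.73 Y125.34
M4 S314
G01 X59.75 Y125.34 F4240
G01 X59.75 Y81.02 F4240
G01 X32.73 Y81.02 F4240
G01 X32.73 Y125.34 F4240
M5
G00 X0.00 Y0.00

viewBox `0 0 165.00 222.33` with mm width/height → 1 unit = 1 mm. Flip: y_m = 222.33 − y_svg.

**Shape 1** — `<path>` quadratic bezier, stroke `#008000` → engrave (S314, F4240). Control points (SVG): P0=(134.26,16.52), P1=(123.99,65.64), P2=(131.67,66.79); sampled at t=k/5. Machine vertices: (134.26,205.81) → (130.87,188.08) → (128.92,174.19) → (128.40,164.14) → (129.32,157.92) → (131.67,155.54). Open path.

**Shape 2** — `<path>` line segment, stroke `#008000` → engrave (S314, F4240). Machine vertices: (51.79,29.22) → (34.48,73.65). Open path.

**Shape 3** — `<polygon>` regular polygon, stroke `#008000` → engrave (S314, F4240). Machine vertices: (157.66,46.24) → (105.31,40.40) → (126.43,88.65) → (157.66,46.24). Closed: final G1 returns to the first vertex.

**Shape 4** — `<circle>` circle, stroke `#008000` → engrave (S314, F4240). Machine vertices: (154.27,25.86) → (150.77,36.64) → (141.60,43.30) → (130.26,43.30) → (121.09,36.64) → (117.59,25.86) → (121.09,15.08) → (130.26,8.42) → (141.60,8.42) → (150.77,15.08) → (154.27,25.86). Closed: final G1 returns to the first vertex.

**Shape 5** — `<polygon>` rectangle, stroke `#008000` → engrave (S314, F4240). Machine vertices: (32.73,125.34) → (59.75,125.34) → (59.75,81.02) → (32.73,81.02) → (32.73,125.34). Closed: final G1 returns to the first vertex.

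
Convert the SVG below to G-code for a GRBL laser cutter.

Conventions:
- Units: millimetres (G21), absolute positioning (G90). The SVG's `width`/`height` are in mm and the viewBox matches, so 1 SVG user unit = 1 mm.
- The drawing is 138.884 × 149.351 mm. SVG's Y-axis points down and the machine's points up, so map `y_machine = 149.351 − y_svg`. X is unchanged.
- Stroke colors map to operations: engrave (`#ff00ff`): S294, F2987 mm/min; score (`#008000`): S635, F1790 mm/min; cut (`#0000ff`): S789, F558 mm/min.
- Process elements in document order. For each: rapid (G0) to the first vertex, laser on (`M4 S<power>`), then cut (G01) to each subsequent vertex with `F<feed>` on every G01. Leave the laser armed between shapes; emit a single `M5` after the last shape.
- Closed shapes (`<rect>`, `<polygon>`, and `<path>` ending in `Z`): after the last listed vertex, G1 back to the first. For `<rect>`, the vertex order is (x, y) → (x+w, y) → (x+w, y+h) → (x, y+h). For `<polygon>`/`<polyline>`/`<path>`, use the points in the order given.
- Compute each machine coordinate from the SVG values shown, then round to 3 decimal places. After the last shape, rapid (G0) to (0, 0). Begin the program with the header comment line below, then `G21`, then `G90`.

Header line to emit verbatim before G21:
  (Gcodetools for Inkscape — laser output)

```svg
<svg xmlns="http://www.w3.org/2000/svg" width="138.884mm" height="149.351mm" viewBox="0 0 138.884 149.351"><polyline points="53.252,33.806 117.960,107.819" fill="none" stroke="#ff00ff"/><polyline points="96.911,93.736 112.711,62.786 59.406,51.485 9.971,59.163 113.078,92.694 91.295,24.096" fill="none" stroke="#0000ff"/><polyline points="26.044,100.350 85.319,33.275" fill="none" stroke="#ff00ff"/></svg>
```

(Gcodetools for Inkscape — laser output)
G21
G90
G0 X53.252 Y115.545
M4 S294
G01 X117.960 Y41.532 F2987
G0 X96.911 Y55.615
M4 S789
G01 X112.711 Y86.565 F558
G01 X59.406 Y97.866 F558
G01 X9.971 Y90.188 F558
G01 X113.078 Y56.657 F558
G01 X91.295 Y125.255 F558
G0 X26.044 Y49.001
M4 S294
G01 X85.319 Y116.076 F2987
M5
G0 X0.000 Y0.000

Since the viewBox matches the mm dimensions, user units are millimetres directly. The only transform is the Y-flip y_m = 149.351 − y_svg.

Shape 1 is a line segment drawn with `<polyline>`. Its stroke #ff00ff means engrave at S294, F2987. After flipping Y the toolpath is (53.252,115.545) → (117.960,41.532).

Shape 2 is a open polyline drawn with `<polyline>`. Its stroke #0000ff means cut at S789, F558. After flipping Y the toolpath is (96.911,55.615) → (112.711,86.565) → (59.406,97.866) → (9.971,90.188) → (113.078,56.657) → (91.295,125.255).

Shape 3 is a line segment drawn with `<polyline>`. Its stroke #ff00ff means engrave at S294, F2987. After flipping Y the toolpath is (26.044,49.001) → (85.319,116.076).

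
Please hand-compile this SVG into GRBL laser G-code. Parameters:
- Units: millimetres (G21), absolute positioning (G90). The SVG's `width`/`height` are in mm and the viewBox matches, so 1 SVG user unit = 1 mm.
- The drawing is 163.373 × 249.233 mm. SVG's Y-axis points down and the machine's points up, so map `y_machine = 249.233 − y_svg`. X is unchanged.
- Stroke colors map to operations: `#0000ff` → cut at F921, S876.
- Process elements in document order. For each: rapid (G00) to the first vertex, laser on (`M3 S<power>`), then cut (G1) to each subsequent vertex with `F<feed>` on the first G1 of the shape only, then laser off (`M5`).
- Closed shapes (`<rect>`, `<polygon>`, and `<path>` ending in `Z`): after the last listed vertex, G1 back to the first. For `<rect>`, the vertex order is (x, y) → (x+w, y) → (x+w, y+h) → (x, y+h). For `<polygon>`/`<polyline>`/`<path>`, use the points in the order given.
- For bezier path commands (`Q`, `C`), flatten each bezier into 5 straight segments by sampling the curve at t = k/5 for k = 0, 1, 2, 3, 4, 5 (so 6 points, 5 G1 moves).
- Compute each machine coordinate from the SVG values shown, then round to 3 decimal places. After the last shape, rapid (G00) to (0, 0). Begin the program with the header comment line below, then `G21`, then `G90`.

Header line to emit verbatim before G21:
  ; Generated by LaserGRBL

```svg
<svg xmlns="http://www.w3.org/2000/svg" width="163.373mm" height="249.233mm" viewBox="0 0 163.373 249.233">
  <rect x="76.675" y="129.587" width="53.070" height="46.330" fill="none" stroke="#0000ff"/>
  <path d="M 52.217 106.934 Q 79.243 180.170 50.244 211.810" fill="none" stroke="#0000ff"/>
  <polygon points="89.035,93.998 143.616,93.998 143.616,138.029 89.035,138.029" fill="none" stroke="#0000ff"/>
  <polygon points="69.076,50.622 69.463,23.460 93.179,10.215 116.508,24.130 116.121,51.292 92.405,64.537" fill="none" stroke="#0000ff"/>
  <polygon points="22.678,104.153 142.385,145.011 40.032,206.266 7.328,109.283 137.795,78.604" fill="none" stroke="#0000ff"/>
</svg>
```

Since the viewBox matches the mm dimensions, user units are millimetres directly. The only transform is the Y-flip y_m = 249.233 − y_svg.

Shape 1 is a rectangle drawn with `<rect>`. Its stroke #0000ff means cut at S876, F921. After flipping Y the toolpath is (76.675,119.646) → (129.745,119.646) → (129.745,73.316) → (76.675,73.316) → (76.675,119.646), returning to the start.

Shape 2 is a quadratic bezier drawn with `<path>`. Its stroke #0000ff means cut at S876, F921. After flipping Y the toolpath is (52.217,142.299) → (60.786,114.668) → (64.874,90.366) → (64.479,69.390) → (59.603,51.743) → (50.244,37.423).

Shape 3 is a rectangle drawn with `<polygon>`. Its stroke #0000ff means cut at S876, F921. After flipping Y the toolpath is (89.035,155.235) → (143.616,155.235) → (143.616,111.204) → (89.035,111.204) → (89.035,155.235), returning to the start.

Shape 4 is a regular polygon drawn with `<polygon>`. Its stroke #0000ff means cut at S876, F921. After flipping Y the toolpath is (69.076,198.611) → (69.463,225.773) → (93.179,239.018) → (116.508,225.103) → (116.121,197.941) → (92.405,184.696) → (69.076,198.611), returning to the start.

Shape 5 is a closed polygon drawn with `<polygon>`. Its stroke #0000ff means cut at S876, F921. After flipping Y the toolpath is (22.678,145.080) → (142.385,104.222) → (40.032,42.967) → (7.328,139.950) → (137.795,170.629) → (22.678,145.080), returning to the start.

; Generated by LaserGRBL
G21
G90
G00 X76.675 Y119.646
M3 S876
G1 X129.745 Y119.646 F921
G1 X129.745 Y73.316
G1 X76.675 Y73.316
G1 X76.675 Y119.646
M5
G00 X52.217 Y142.299
M3 S876
G1 X60.786 Y114.668 F921
G1 X64.874 Y90.366
G1 X64.479 Y69.390
G1 X59.603 Y51.743
G1 X50.244 Y37.423
M5
G00 X89.035 Y155.235
M3 S876
G1 X143.616 Y155.235 F921
G1 X143.616 Y111.204
G1 X89.035 Y111.204
G1 X89.035 Y155.235
M5
G00 X69.076 Y198.611
M3 S876
G1 X69.463 Y225.773 F921
G1 X93.179 Y239.018
G1 X116.508 Y225.103
G1 X116.121 Y197.941
G1 X92.405 Y184.696
G1 X69.076 Y198.611
M5
G00 X22.678 Y145.080
M3 S876
G1 X142.385 Y104.222 F921
G1 X40.032 Y42.967
G1 X7.328 Y139.950
G1 X137.795 Y170.629
G1 X22.678 Y145.080
M5
G00 X0.000 Y0.000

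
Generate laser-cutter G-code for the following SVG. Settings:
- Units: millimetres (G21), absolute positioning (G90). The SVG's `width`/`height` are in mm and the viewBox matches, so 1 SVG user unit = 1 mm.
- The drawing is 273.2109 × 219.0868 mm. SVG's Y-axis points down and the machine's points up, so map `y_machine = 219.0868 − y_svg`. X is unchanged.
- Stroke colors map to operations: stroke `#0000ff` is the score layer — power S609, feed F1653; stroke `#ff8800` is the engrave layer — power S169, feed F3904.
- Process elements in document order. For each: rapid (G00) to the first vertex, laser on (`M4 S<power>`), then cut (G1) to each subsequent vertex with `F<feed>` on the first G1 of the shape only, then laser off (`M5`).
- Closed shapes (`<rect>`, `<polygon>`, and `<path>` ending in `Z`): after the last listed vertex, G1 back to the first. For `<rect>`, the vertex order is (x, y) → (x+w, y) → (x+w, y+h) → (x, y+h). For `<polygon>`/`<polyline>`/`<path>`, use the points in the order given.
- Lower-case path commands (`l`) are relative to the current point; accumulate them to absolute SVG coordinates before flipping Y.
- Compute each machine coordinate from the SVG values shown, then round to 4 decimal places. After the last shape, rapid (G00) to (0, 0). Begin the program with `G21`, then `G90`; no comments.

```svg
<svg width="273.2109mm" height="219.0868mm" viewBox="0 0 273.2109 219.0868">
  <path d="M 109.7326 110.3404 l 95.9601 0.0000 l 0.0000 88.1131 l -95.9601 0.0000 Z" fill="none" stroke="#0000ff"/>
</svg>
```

viewBox `0 0 273.2109 219.0868` with mm width/height → 1 unit = 1 mm. Flip: y_m = 219.0868 − y_svg.

**Shape 1** — `<path>` rectangle, stroke `#0000ff` → score (S609, F1653). Machine vertices: (109.7326,108.7464) → (205.6927,108.7464) → (205.6927,20.6333) → (109.7326,20.6333) → (109.7326,108.7464). Closed: final G1 returns to the first vertex.

G21
G90
G00 X109.7326 Y108.7464
M4 S609
G1 X205.6927 Y108.7464 F1653
G1 X205.6927 Y20.6333
G1 X109.7326 Y20.6333
G1 X109.7326 Y108.7464
M5
G00 X0.0000 Y0.0000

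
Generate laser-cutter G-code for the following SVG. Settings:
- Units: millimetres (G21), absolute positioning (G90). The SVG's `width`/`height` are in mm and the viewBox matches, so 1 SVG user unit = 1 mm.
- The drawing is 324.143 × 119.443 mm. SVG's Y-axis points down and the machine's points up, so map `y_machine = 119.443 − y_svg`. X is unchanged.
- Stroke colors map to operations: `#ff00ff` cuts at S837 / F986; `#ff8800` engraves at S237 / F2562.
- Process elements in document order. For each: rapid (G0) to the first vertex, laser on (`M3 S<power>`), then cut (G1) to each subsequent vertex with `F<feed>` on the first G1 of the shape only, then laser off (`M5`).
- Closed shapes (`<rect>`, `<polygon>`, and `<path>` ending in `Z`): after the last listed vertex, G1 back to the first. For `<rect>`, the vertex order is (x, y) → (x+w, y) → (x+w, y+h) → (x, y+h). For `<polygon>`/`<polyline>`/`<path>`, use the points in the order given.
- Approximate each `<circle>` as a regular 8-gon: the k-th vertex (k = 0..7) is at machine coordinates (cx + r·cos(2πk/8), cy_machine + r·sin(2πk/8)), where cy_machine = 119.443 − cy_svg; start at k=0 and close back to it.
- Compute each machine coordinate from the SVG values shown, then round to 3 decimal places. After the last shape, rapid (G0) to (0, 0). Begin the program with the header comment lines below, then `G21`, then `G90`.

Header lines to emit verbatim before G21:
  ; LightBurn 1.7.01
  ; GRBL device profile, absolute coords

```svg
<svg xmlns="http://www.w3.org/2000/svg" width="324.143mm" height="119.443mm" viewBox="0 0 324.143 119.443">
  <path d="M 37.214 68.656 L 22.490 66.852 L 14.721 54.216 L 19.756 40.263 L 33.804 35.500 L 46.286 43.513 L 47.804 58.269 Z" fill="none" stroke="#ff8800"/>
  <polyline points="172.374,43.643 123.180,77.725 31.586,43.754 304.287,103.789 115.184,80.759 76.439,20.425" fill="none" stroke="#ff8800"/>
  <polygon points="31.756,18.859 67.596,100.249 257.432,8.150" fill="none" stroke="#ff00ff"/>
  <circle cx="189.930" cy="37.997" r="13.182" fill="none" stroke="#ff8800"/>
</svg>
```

viewBox `0 0 324.143 119.443` with mm width/height → 1 unit = 1 mm. Flip: y_m = 119.443 − y_svg.

**Shape 1** — `<path>` regular polygon, stroke `#ff8800` → engrave (S237, F2562). Machine vertices: (37.214,50.787) → (22.490,52.591) → (14.721,65.227) → (19.756,79.180) → (33.804,83.943) → (46.286,75.930) → (47.804,61.174) → (37.214,50.787). Closed: final G1 returns to the first vertex.

**Shape 2** — `<polyline>` open polyline, stroke `#ff8800` → engrave (S237, F2562). Machine vertices: (172.374,75.800) → (123.180,41.718) → (31.586,75.689) → (304.287,15.654) → (115.184,38.684) → (76.439,99.018). Open path.

**Shape 3** — `<polygon>` closed polygon, stroke `#ff00ff` → cut (S837, F986). Machine vertices: (31.756,100.584) → (67.596,19.194) → (257.432,111.293) → (31.756,100.584). Closed: final G1 returns to the first vertex.

**Shape 4** — `<circle>` circle, stroke `#ff8800` → engrave (S237, F2562). Machine vertices: (203.112,81.446) → (199.251,90.767) → (189.930,94.628) → (180.609,90.767) → (176.748,81.446) → (180.609,72.125) → (189.930,68.264) → (199.251,72.125) → (203.112,81.446). Closed: final G1 returns to the first vertex.

; LightBurn 1.7.01
; GRBL device profile, absolute coords
G21
G90
G0 X37.214 Y50.787
M3 S237
G1 X22.490 Y52.591 F2562
G1 X14.721 Y65.227
G1 X19.756 Y79.180
G1 X33.804 Y83.943
G1 X46.286 Y75.930
G1 X47.804 Y61.174
G1 X37.214 Y50.787
M5
G0 X172.374 Y75.800
M3 S237
G1 X123.180 Y41.718 F2562
G1 X31.586 Y75.689
G1 X304.287 Y15.654
G1 X115.184 Y38.684
G1 X76.439 Y99.018
M5
G0 X31.756 Y100.584
M3 S837
G1 X67.596 Y19.194 F986
G1 X257.432 Y111.293
G1 X31.756 Y100.584
M5
G0 X203.112 Y81.446
M3 S237
G1 X199.251 Y90.767 F2562
G1 X189.930 Y94.628
G1 X180.609 Y90.767
G1 X176.748 Y81.446
G1 X180.609 Y72.125
G1 X189.930 Y68.264
G1 X199.251 Y72.125
G1 X203.112 Y81.446
M5
G0 X0.000 Y0.000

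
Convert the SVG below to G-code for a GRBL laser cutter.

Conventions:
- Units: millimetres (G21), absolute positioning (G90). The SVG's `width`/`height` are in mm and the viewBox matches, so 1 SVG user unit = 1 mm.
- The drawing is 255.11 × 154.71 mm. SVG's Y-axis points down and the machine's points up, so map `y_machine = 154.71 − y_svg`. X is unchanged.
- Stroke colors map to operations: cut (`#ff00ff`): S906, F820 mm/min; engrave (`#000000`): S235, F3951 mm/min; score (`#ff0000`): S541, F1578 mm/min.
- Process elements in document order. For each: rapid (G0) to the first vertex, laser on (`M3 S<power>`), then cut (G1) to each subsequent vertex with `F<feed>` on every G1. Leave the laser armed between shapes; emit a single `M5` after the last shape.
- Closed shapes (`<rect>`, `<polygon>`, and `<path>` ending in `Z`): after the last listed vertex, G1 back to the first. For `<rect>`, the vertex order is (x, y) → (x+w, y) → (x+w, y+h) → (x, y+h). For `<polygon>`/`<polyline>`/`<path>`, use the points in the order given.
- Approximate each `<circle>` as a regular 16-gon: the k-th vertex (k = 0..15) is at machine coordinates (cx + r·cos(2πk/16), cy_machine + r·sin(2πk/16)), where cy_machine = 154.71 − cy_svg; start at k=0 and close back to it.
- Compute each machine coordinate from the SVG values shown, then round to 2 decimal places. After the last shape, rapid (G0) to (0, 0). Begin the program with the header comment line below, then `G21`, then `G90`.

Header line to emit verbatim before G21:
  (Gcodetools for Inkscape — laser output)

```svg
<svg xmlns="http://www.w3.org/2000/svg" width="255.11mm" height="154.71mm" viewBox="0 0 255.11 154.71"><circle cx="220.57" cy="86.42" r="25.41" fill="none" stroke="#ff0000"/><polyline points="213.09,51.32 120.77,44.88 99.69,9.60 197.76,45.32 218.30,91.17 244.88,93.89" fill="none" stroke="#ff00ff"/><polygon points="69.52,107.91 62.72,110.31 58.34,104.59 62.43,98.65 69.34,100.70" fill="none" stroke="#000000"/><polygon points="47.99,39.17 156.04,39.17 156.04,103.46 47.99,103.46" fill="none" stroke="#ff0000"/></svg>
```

Since the viewBox matches the mm dimensions, user units are millimetres directly. The only transform is the Y-flip y_m = 154.71 − y_svg.

Shape 1 is a circle drawn with `<circle>`. Its stroke #ff0000 means score at S541, F1578. After flipping Y the toolpath is (245.98,68.29) → (244.05,78.01) → (238.54,86.26) → (230.29,91.77) → (220.57,93.70) → (210.85,91.77) → (202.60,86.26) → (197.09,78.01) → (195.16,68.29) → (197.09,58.57) → (202.60,50.32) → (210.85,44.81) → (220.57,42.88) → (230.29,44.81) → (238.54,50.32) → (244.05,58.57) → (245.98,68.29), returning to the start.

Shape 2 is a open polyline drawn with `<polyline>`. Its stroke #ff00ff means cut at S906, F820. After flipping Y the toolpath is (213.09,103.39) → (120.77,109.83) → (99.69,145.11) → (197.76,109.39) → (218.30,63.54) → (244.88,60.82).

Shape 3 is a regular polygon drawn with `<polygon>`. Its stroke #000000 means engrave at S235, F3951. After flipping Y the toolpath is (69.52,46.80) → (62.72,44.40) → (58.34,50.12) → (62.43,56.06) → (69.34,54.01) → (69.52,46.80), returning to the start.

Shape 4 is a rectangle drawn with `<polygon>`. Its stroke #ff0000 means score at S541, F1578. After flipping Y the toolpath is (47.99,115.54) → (156.04,115.54) → (156.04,51.25) → (47.99,51.25) → (47.99,115.54), returning to the start.

(Gcodetools for Inkscape — laser output)
G21
G90
G0 X245.98 Y68.29
M3 S541
G1 X244.05 Y78.01 F1578
G1 X238.54 Y86.26 F1578
G1 X230.29 Y91.77 F1578
G1 X220.57 Y93.70 F1578
G1 X210.85 Y91.77 F1578
G1 X202.60 Y86.26 F1578
G1 X197.09 Y78.01 F1578
G1 X195.16 Y68.29 F1578
G1 X197.09 Y58.57 F1578
G1 X202.60 Y50.32 F1578
G1 X210.85 Y44.81 F1578
G1 X220.57 Y42.88 F1578
G1 X230.29 Y44.81 F1578
G1 X238.54 Y50.32 F1578
G1 X244.05 Y58.57 F1578
G1 X245.98 Y68.29 F1578
G0 X213.09 Y103.39
M3 S906
G1 X120.77 Y109.83 F820
G1 X99.69 Y145.11 F820
G1 X197.76 Y109.39 F820
G1 X218.30 Y63.54 F820
G1 X244.88 Y60.82 F820
G0 X69.52 Y46.80
M3 S235
G1 X62.72 Y44.40 F3951
G1 X58.34 Y50.12 F3951
G1 X62.43 Y56.06 F3951
G1 X69.34 Y54.01 F3951
G1 X69.52 Y46.80 F3951
G0 X47.99 Y115.54
M3 S541
G1 X156.04 Y115.54 F1578
G1 X156.04 Y51.25 F1578
G1 X47.99 Y51.25 F1578
G1 X47.99 Y115.54 F1578
M5
G0 X0.00 Y0.00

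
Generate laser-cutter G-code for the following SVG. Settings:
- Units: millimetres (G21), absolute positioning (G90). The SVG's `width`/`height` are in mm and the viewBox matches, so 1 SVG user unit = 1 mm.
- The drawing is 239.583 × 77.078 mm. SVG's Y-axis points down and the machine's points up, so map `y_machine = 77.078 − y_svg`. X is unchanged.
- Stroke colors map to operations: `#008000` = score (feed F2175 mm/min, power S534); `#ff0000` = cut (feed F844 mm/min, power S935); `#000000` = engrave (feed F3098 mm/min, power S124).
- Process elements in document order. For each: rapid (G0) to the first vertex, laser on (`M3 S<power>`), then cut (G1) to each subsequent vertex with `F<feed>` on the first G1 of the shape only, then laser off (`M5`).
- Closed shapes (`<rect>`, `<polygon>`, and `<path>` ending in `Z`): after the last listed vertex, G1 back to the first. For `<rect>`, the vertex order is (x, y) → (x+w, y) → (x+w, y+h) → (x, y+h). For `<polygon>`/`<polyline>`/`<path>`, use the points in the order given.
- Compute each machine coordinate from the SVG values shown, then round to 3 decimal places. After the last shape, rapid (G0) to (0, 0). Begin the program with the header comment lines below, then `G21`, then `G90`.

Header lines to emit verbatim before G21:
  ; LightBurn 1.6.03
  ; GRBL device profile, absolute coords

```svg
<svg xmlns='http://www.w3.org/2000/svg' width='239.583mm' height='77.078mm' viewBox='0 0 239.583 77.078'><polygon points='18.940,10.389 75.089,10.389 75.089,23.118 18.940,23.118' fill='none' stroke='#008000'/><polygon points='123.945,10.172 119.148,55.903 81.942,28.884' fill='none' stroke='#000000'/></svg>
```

; LightBurn 1.6.03
; GRBL device profile, absolute coords
G21
G90
G0 X18.940 Y66.689
M3 S534
G1 X75.089 Y66.689 F2175
G1 X75.089 Y53.960
G1 X18.940 Y53.960
G1 X18.940 Y66.689
M5
G0 X123.945 Y66.906
M3 S124
G1 X119.148 Y21.175 F3098
G1 X81.942 Y48.194
G1 X123.945 Y66.906
M5
G0 X0.000 Y0.000

Since the viewBox matches the mm dimensions, user units are millimetres directly. The only transform is the Y-flip y_m = 77.078 − y_svg.

Shape 1 is a rectangle drawn with `<polygon>`. Its stroke #008000 means score at S534, F2175. After flipping Y the toolpath is (18.940,66.689) → (75.089,66.689) → (75.089,53.960) → (18.940,53.960) → (18.940,66.689), returning to the start.

Shape 2 is a regular polygon drawn with `<polygon>`. Its stroke #000000 means engrave at S124, F3098. After flipping Y the toolpath is (123.945,66.906) → (119.148,21.175) → (81.942,48.194) → (123.945,66.906), returning to the start.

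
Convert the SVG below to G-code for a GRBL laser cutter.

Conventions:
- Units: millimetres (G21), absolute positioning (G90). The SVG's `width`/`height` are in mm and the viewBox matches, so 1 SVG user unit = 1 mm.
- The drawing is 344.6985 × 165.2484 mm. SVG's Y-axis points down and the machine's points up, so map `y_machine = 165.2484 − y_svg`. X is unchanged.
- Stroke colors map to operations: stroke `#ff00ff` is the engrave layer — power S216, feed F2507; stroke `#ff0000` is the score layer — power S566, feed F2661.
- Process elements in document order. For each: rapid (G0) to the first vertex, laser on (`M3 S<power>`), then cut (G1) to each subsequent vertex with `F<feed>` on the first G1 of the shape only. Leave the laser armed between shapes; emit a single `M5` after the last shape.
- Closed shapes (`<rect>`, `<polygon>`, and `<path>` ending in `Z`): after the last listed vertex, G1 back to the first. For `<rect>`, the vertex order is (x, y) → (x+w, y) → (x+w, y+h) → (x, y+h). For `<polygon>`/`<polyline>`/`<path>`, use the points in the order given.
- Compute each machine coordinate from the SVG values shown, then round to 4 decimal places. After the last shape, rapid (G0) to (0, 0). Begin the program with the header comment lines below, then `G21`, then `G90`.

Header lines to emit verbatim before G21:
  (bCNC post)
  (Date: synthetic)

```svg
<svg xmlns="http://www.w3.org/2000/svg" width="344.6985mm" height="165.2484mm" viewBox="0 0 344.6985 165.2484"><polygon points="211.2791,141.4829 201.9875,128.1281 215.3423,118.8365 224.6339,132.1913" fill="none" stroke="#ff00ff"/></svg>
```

Since the viewBox matches the mm dimensions, user units are millimetres directly. The only transform is the Y-flip y_m = 165.2484 − y_svg.

Shape 1 is a regular polygon drawn with `<polygon>`. Its stroke #ff00ff means engrave at S216, F2507. After flipping Y the toolpath is (211.2791,23.7655) → (201.9875,37.1203) → (215.3423,46.4119) → (224.6339,33.0571) → (211.2791,23.7655), returning to the start.

(bCNC post)
(Date: synthetic)
G21
G90
G0 X211.2791 Y23.7655
M3 S216
G1 X201.9875 Y37.1203 F2507
G1 X215.3423 Y46.4119
G1 X224.6339 Y33.0571
G1 X211.2791 Y23.7655
M5
G0 X0.0000 Y0.0000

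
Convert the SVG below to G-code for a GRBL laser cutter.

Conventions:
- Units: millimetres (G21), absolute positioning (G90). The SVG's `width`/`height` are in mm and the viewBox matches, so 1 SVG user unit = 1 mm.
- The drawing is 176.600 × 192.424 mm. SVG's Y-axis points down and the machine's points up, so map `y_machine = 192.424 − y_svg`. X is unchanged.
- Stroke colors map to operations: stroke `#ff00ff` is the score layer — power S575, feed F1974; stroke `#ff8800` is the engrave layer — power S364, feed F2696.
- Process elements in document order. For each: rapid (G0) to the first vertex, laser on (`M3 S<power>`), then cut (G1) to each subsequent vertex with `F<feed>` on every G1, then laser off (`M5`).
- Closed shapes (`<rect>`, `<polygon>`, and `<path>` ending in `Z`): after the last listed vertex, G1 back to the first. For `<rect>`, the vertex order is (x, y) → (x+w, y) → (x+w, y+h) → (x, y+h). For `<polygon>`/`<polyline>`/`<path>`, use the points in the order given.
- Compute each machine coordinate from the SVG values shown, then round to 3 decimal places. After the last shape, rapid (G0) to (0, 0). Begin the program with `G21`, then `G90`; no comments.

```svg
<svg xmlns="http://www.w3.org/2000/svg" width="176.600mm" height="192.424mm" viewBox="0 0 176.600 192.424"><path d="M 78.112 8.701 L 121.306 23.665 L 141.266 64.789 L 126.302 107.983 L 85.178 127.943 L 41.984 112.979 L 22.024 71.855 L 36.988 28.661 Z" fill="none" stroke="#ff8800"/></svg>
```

G21
G90
G0 X78.112 Y183.723
M3 S364
G1 X121.306 Y168.759 F2696
G1 X141.266 Y127.635 F2696
G1 X126.302 Y84.441 F2696
G1 X85.178 Y64.481 F2696
G1 X41.984 Y79.445 F2696
G1 X22.024 Y120.569 F2696
G1 X36.988 Y163.763 F2696
G1 X78.112 Y183.723 F2696
M5
G0 X0.000 Y0.000

viewBox `0 0 176.600 192.424` with mm width/height → 1 unit = 1 mm. Flip: y_m = 192.424 − y_svg.

**Shape 1** — `<path>` regular polygon, stroke `#ff8800` → engrave (S364, F2696). Machine vertices: (78.112,183.723) → (121.306,168.759) → (141.266,127.635) → (126.302,84.441) → (85.178,64.481) → (41.984,79.445) → (22.024,120.569) → (36.988,163.763) → (78.112,183.723). Closed: final G1 returns to the first vertex.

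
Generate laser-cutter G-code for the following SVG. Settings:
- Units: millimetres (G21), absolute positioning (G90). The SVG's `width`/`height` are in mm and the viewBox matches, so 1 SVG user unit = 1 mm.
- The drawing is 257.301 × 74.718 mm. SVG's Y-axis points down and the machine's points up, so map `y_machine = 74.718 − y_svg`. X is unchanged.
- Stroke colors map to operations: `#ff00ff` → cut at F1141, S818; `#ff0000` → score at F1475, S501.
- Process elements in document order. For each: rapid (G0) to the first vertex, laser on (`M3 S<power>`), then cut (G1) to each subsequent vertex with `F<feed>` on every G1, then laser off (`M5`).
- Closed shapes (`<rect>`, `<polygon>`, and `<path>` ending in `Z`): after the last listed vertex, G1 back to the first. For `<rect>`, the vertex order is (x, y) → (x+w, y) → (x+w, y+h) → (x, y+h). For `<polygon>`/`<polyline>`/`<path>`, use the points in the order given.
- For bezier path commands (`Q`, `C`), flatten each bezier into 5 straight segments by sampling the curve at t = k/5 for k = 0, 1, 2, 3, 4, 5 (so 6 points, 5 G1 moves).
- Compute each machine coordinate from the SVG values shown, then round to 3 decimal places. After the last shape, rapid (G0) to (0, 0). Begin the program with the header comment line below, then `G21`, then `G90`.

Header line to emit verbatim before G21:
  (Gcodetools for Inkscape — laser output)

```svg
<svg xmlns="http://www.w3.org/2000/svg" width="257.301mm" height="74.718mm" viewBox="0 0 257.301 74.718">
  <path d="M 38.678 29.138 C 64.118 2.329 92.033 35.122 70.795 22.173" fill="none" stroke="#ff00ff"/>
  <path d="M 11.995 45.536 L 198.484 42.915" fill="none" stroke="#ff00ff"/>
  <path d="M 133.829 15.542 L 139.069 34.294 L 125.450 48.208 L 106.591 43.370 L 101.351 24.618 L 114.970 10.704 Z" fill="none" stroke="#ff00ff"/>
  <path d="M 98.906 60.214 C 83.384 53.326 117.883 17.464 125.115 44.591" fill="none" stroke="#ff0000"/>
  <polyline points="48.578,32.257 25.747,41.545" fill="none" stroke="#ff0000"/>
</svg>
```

viewBox `0 0 257.301 74.718` with mm width/height → 1 unit = 1 mm. Flip: y_m = 74.718 − y_svg.

**Shape 1** — `<path>` cubic bezier, stroke `#ff00ff` → cut (S818, F1141). Control points (SVG): P0=(38.678,29.138), P1=(64.118,2.329), P2=(92.033,35.122), P3=(70.795,22.173); sampled at t=k/5. Machine vertices: (38.678,45.580) → (53.826,55.356) → (67.090,55.884) → (75.991,52.220) → (78.052,49.422) → (70.795,52.545). Open path.

**Shape 2** — `<path>` line segment, stroke `#ff00ff` → cut (S818, F1141). Machine vertices: (11.995,29.182) → (198.484,31.803). Open path.

**Shape 3** — `<path>` regular polygon, stroke `#ff00ff` → cut (S818, F1141). Machine vertices: (133.829,59.176) → (139.069,40.424) → (125.450,26.510) → (106.591,31.348) → (101.351,50.100) → (114.970,64.014) → (133.829,59.176). Closed: final G1 returns to the first vertex.

**Shape 4** — `<path>` cubic bezier, stroke `#ff0000` → score (S501, F1475). Control points (SVG): P0=(98.906,60.214), P1=(83.384,53.326), P2=(117.883,17.464), P3=(125.115,44.591); sampled at t=k/5. Machine vertices: (98.906,14.504) → (94.977,21.378) → (99.343,30.791) → (108.295,38.330) → (118.122,39.580) → (125.115,30.127). Open path.

**Shape 5** — `<polyline>` line segment, stroke `#ff0000` → score (S501, F1475). Machine vertices: (48.578,42.461) → (25.747,33.173). Open path.

(Gcodetools for Inkscape — laser output)
G21
G90
G0 X38.678 Y45.580
M3 S818
G1 X53.826 Y55.356 F1141
G1 X67.090 Y55.884 F1141
G1 X75.991 Y52.220 F1141
G1 X78.052 Y49.422 F1141
G1 X70.795 Y52.545 F1141
M5
G0 X11.995 Y29.182
M3 S818
G1 X198.484 Y31.803 F1141
M5
G0 X133.829 Y59.176
M3 S818
G1 X139.069 Y40.424 F1141
G1 X125.450 Y26.510 F1141
G1 X106.591 Y31.348 F1141
G1 X101.351 Y50.100 F1141
G1 X114.970 Y64.014 F1141
G1 X133.829 Y59.176 F1141
M5
G0 X98.906 Y14.504
M3 S501
G1 X94.977 Y21.378 F1475
G1 X99.343 Y30.791 F1475
G1 X108.295 Y38.330 F1475
G1 X118.122 Y39.580 F1475
G1 X125.115 Y30.127 F1475
M5
G0 X48.578 Y42.461
M3 S501
G1 X25.747 Y33.173 F1475
M5
G0 X0.000 Y0.000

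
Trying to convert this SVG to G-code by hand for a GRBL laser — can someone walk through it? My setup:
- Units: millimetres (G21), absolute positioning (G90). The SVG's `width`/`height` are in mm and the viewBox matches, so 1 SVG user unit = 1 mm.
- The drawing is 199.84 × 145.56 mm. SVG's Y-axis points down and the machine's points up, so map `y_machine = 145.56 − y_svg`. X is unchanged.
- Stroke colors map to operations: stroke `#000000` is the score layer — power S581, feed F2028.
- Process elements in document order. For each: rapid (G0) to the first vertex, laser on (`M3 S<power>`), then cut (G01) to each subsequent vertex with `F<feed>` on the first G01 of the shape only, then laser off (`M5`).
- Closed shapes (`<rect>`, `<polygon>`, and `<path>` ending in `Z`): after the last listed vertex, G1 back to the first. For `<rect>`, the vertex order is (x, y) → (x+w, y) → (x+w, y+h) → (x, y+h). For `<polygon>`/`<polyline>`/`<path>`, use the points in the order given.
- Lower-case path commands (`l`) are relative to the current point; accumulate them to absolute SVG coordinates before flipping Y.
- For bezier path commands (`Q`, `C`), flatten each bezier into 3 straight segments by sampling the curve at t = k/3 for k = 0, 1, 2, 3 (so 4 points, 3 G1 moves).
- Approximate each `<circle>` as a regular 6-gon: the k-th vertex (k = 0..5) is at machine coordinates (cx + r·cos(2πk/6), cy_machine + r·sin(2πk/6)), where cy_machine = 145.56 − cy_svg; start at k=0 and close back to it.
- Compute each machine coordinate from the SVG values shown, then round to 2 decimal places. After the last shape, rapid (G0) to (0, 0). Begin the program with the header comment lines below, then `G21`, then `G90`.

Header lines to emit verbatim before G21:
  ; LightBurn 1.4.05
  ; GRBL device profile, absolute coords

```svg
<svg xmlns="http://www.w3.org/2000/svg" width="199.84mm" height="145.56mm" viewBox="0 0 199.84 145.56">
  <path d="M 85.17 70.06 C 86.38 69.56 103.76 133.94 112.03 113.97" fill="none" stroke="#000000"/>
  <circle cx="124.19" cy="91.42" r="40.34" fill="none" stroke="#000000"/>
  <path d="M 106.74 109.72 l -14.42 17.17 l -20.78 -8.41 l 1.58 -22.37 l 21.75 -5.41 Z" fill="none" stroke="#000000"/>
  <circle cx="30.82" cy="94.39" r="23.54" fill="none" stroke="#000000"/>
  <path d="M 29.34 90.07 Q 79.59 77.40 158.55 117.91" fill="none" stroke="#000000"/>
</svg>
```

Since the viewBox matches the mm dimensions, user units are millimetres directly. The only transform is the Y-flip y_m = 145.56 − y_svg.

Shape 1 is a cubic bezier drawn with `<path>`. Its stroke #000000 means score at S581, F2028. After flipping Y the toolpath is (85.17,75.50) → (90.83,59.90) → (101.66,34.21) → (112.03,31.59).

Shape 2 is a circle drawn with `<circle>`. Its stroke #000000 means score at S581, F2028. After flipping Y the toolpath is (164.53,54.14) → (144.36,89.08) → (104.02,89.08) → (83.85,54.14) → (104.02,19.20) → (144.36,19.20) → (164.53,54.14), returning to the start.

Shape 3 is a regular polygon drawn with `<path>`. Its stroke #000000 means score at S581, F2028. After flipping Y the toolpath is (106.74,35.84) → (92.32,18.67) → (71.54,27.08) → (73.12,49.45) → (94.87,54.86) → (106.74,35.84), returning to the start.

Shape 4 is a circle drawn with `<circle>`. Its stroke #000000 means score at S581, F2028. After flipping Y the toolpath is (54.36,51.17) → (42.59,71.56) → (19.05,71.56) → (7.28,51.17) → (19.05,30.78) → (42.59,30.78) → (54.36,51.17), returning to the start.

Shape 5 is a quadratic bezier drawn with `<path>`. Its stroke #000000 means score at S581, F2028. After flipping Y the toolpath is (29.34,55.49) → (66.03,58.03) → (109.10,48.75) → (158.55,27.65).

; LightBurn 1.4.05
; GRBL device profile, absolute coords
G21
G90
G0 X85.17 Y75.50
M3 S581
G01 X90.83 Y59.90 F2028
G01 X101.66 Y34.21
G01 X112.03 Y31.59
M5
G0 X164.53 Y54.14
M3 S581
G01 X144.36 Y89.08 F2028
G01 X104.02 Y89.08
G01 X83.85 Y54.14
G01 X104.02 Y19.20
G01 X144.36 Y19.20
G01 X164.53 Y54.14
M5
G0 X106.74 Y35.84
M3 S581
G01 X92.32 Y18.67 F2028
G01 X71.54 Y27.08
G01 X73.12 Y49.45
G01 X94.87 Y54.86
G01 X106.74 Y35.84
M5
G0 X54.36 Y51.17
M3 S581
G01 X42.59 Y71.56 F2028
G01 X19.05 Y71.56
G01 X7.28 Y51.17
G01 X19.05 Y30.78
G01 X42.59 Y30.78
G01 X54.36 Y51.17
M5
G0 X29.34 Y55.49
M3 S581
G01 X66.03 Y58.03 F2028
G01 X109.10 Y48.75
G01 X158.55 Y27.65
M5
G0 X0.00 Y0.00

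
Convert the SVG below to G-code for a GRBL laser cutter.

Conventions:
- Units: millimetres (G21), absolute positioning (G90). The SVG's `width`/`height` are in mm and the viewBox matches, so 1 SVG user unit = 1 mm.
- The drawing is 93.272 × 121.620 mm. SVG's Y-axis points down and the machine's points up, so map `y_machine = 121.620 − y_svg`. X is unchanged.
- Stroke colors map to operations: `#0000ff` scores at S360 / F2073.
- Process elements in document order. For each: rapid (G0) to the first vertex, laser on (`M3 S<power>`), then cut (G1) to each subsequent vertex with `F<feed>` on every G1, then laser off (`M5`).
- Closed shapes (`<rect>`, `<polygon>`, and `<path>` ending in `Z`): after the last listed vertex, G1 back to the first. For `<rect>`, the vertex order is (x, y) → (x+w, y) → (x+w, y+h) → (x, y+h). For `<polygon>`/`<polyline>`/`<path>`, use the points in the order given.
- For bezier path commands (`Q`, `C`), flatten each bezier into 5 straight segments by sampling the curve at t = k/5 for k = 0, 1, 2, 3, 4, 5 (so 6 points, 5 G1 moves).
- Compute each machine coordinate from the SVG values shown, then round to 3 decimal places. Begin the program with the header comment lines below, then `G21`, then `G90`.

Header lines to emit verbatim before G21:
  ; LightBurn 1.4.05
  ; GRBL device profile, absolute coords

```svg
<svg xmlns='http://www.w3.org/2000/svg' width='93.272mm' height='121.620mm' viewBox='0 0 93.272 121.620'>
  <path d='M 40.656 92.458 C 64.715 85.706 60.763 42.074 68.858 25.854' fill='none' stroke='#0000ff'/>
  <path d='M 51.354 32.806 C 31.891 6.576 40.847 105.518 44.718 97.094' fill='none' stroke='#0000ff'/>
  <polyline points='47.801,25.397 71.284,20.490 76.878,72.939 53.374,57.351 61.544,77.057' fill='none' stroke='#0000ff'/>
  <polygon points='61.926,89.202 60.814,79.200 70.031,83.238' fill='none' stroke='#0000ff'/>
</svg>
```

viewBox `0 0 93.272 121.620` with mm width/height → 1 unit = 1 mm. Flip: y_m = 121.620 − y_svg.

**Shape 1** — `<path>` cubic bezier, stroke `#0000ff` → score (S360, F2073). Control points (SVG): P0=(40.656,92.458), P1=(64.715,85.706), P2=(60.763,42.074), P3=(68.858,25.854); sampled at t=k/5. Machine vertices: (40.656,29.162) → (52.051,37.124) → (58.645,50.852) → (62.363,67.259) → (65.126,83.259) → (68.858,95.766). Open path.

**Shape 2** — `<path>` cubic bezier, stroke `#0000ff` → score (S360, F2073). Control points (SVG): P0=(51.354,32.806), P1=(31.891,6.576), P2=(40.847,105.518), P3=(44.718,97.094); sampled at t=k/5. Machine vertices: (51.354,88.814) → (42.818,91.392) → (39.495,75.090) → (39.776,51.070) → (42.053,30.495) → (44.718,24.526). Open path.

**Shape 3** — `<polyline>` open polyline, stroke `#0000ff` → score (S360, F2073). Machine vertices: (47.801,96.223) → (71.284,101.130) → (76.878,48.681) → (53.374,64.269) → (61.544,44.563). Open path.

**Shape 4** — `<polygon>` regular polygon, stroke `#0000ff` → score (S360, F2073). Machine vertices: (61.926,32.418) → (60.814,42.420) → (70.031,38.382) → (61.926,32.418). Closed: final G1 returns to the first vertex.

; LightBurn 1.4.05
; GRBL device profile, absolute coords
G21
G90
G0 X40.656 Y29.162
M3 S360
G1 X52.051 Y37.124 F2073
G1 X58.645 Y50.852 F2073
G1 X62.363 Y67.259 F2073
G1 X65.126 Y83.259 F2073
G1 X68.858 Y95.766 F2073
M5
G0 X51.354 Y88.814
M3 S360
G1 X42.818 Y91.392 F2073
G1 X39.495 Y75.090 F2073
G1 X39.776 Y51.070 F2073
G1 X42.053 Y30.495 F2073
G1 X44.718 Y24.526 F2073
M5
G0 X47.801 Y96.223
M3 S360
G1 X71.284 Y101.130 F2073
G1 X76.878 Y48.681 F2073
G1 X53.374 Y64.269 F2073
G1 X61.544 Y44.563 F2073
M5
G0 X61.926 Y32.418
M3 S360
G1 X60.814 Y42.420 F2073
G1 X70.031 Y38.382 F2073
G1 X61.926 Y32.418 F2073
M5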